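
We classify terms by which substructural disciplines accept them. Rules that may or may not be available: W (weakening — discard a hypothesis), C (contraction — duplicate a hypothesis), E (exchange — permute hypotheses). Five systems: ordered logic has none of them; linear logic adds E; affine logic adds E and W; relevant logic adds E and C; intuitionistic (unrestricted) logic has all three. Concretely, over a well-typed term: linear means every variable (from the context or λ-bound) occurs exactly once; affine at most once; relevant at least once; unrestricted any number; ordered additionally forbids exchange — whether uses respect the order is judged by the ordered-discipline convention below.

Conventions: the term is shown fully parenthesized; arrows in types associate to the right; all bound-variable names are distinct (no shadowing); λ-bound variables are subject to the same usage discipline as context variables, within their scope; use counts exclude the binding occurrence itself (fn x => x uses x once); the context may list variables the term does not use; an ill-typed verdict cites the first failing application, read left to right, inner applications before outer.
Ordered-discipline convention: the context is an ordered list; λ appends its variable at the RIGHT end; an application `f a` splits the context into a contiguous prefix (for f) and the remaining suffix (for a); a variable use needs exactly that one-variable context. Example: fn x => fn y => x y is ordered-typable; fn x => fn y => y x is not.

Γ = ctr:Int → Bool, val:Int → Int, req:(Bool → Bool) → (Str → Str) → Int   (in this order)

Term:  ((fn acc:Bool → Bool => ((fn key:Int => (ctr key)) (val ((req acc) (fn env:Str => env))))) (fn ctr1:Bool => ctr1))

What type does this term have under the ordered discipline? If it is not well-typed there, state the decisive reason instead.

term : Bool
use counts: ctr: 1×; val: 1×; req: 1×; acc (bound): 1×; key (bound): 1×; env (bound): 1×; ctr1 (bound): 1×
order of uses: ctr, key, val, req, acc, env, ctr1
typing: well-typed — term : Bool
across the five disciplines: ordered ✓ | linear ✓ | affine ✓ | relevant ✓ | unrestricted ✓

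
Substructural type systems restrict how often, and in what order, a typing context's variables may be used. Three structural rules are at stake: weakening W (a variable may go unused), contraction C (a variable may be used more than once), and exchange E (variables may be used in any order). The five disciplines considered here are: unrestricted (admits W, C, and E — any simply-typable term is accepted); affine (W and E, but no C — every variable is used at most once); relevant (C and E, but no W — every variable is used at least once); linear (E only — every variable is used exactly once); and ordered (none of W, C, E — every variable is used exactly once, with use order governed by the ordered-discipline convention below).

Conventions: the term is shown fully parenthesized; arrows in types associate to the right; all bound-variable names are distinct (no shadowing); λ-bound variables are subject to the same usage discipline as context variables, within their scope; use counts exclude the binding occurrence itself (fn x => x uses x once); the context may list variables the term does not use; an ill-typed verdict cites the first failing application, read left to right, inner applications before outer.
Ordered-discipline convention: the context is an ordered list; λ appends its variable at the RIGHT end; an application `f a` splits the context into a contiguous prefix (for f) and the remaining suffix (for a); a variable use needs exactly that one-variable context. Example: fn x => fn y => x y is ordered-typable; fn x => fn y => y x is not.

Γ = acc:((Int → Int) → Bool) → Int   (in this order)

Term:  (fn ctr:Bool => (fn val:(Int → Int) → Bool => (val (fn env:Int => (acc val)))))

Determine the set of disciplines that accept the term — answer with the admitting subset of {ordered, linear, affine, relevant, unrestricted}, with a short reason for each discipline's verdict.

accepted by: unrestricted
variable uses: acc ×1, ctr (λ-bound) ×0, val (λ-bound) ×2, env (λ-bound) ×0
order of uses: val, acc, val
typing: ✓ — Bool → ((Int → Int) → Bool) → Bool
ordered: ✗, repeated use of val ×2; ctr, env left unused
linear: ✗, repeated use of val ×2; ctr, env left unused
affine: ✗, repeated use of val ×2
relevant: ✗, ctr, env left unused
unrestricted: ✓, simply typable at Bool → ((Int → Int) → Bool) → Bool; W, C, E all held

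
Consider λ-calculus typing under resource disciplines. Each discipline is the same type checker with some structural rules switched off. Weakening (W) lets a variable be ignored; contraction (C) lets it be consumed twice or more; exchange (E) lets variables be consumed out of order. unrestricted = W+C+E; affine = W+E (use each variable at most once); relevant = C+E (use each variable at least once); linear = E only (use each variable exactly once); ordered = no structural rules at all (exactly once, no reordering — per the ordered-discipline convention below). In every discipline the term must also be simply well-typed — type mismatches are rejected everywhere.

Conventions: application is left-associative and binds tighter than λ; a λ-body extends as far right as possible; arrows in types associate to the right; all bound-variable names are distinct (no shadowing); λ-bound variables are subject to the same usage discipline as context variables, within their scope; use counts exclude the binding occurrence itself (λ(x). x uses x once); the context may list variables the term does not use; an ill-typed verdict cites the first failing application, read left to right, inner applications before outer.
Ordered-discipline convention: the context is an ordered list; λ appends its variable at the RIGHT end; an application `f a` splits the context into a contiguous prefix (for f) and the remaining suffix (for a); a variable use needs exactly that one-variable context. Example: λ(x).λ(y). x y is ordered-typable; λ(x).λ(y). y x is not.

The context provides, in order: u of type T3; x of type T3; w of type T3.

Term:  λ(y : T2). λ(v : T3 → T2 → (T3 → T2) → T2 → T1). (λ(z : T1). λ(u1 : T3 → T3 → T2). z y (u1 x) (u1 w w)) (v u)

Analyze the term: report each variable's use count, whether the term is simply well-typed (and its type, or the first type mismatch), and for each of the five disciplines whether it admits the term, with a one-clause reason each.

counts: u=1, x=1, w=2, y [bound]=1, v [bound]=1, z [bound]=1, u1 [bound]=2
use order (left to right): z, y, u1, x, u1, w, w, v, u
typing: ill-typed: can't apply a value of type T1
ordered: ✗ — a type mismatch blocks all five
linear: ✗ — the type mismatch rejects it
affine: ✗ — not simply typable
relevant: ✗ — fails simple typing
unrestricted: ✗ — a type mismatch blocks all five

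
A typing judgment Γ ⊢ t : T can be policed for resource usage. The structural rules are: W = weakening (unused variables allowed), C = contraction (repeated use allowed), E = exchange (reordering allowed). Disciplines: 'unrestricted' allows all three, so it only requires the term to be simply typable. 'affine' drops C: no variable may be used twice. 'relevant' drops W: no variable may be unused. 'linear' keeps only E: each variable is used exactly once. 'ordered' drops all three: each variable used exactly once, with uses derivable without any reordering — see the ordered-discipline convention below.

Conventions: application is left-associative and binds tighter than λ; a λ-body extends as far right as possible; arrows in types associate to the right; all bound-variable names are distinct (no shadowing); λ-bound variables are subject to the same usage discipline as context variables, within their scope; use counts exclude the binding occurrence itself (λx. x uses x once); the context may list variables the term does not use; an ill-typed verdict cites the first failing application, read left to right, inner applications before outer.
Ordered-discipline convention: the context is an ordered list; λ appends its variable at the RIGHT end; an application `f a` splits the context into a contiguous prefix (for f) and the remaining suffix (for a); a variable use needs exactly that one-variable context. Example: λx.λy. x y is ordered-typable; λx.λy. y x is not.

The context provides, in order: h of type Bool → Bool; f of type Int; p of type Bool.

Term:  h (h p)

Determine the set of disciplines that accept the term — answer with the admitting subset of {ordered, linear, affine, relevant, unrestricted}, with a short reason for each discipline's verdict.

accepted by: unrestricted
usage: h: 2×; f: 0×; p: 1×
order of uses: h, h, p
typing: ✓ — Bool
ordered: ✗ — uses contraction: h ×2; f never used (weakening)
linear: ✗ — uses contraction: h ×2; f never used (weakening)
affine: ✗ — uses contraction: h ×2
relevant: ✗ — f never used (weakening)
unrestricted: ✓ — type-checks (Bool) and nothing is barred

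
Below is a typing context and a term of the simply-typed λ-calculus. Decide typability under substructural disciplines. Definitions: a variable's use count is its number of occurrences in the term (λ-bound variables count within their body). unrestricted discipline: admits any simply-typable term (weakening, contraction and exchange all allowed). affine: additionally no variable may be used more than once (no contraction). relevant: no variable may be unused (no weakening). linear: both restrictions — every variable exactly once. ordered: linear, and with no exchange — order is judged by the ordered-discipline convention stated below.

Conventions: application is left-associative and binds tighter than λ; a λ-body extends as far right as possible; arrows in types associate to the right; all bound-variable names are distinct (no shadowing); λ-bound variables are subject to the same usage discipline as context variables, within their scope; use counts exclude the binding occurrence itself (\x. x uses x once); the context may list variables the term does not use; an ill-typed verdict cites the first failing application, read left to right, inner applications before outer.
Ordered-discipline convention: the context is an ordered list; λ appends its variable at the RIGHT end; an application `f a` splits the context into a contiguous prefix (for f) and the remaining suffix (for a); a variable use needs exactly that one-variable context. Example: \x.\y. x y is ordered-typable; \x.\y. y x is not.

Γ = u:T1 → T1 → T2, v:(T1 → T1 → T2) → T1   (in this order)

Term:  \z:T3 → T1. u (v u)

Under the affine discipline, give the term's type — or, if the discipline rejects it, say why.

not well-typed under affine — uses contraction: u ×2
use counts: u: 2; v: 1; z [bound]: 0
use order (left to right): u, v, u
typing: well-typed at (T3 → T1) → T1 → T2
all disciplines: ordered ✗ · linear ✗ · affine ✗ · relevant ✗ · unrestricted ✓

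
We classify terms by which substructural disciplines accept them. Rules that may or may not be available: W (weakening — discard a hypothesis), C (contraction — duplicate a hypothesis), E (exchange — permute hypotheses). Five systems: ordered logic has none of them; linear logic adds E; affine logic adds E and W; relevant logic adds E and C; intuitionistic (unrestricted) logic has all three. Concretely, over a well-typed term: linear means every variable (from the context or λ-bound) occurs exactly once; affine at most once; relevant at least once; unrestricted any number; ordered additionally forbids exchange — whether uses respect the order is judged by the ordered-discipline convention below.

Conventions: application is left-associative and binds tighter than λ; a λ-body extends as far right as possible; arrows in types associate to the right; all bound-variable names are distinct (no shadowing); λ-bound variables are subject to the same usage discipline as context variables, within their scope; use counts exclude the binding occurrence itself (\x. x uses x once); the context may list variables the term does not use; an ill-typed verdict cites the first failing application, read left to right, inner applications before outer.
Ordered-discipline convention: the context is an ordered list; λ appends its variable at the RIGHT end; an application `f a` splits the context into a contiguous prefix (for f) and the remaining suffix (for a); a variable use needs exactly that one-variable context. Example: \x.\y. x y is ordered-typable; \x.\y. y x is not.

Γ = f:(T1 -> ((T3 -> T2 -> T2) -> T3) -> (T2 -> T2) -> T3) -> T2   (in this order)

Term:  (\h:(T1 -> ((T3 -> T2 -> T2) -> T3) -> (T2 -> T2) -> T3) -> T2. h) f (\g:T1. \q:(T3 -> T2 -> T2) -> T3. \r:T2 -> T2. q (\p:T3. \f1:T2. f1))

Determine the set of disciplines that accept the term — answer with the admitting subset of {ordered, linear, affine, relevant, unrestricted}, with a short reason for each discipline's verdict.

admitted in: affine, unrestricted
counts: f=1, h [bound]=1, g [bound]=0, q [bound]=1, r [bound]=0, p [bound]=0, f1 [bound]=1
left-to-right use order: h, f, q, f1
typing: well-typed — term : T2
ordered ✗ (unused: g, r, p — weakening required)
linear ✗ (unused: g, r, p — weakening required)
affine ✓ (f, h, g, q, r, p, f1: no repeats, contraction unneeded)
relevant ✗ (unused: g, r, p — weakening required)
unrestricted ✓ (simply typable at T2; W, C, E all held)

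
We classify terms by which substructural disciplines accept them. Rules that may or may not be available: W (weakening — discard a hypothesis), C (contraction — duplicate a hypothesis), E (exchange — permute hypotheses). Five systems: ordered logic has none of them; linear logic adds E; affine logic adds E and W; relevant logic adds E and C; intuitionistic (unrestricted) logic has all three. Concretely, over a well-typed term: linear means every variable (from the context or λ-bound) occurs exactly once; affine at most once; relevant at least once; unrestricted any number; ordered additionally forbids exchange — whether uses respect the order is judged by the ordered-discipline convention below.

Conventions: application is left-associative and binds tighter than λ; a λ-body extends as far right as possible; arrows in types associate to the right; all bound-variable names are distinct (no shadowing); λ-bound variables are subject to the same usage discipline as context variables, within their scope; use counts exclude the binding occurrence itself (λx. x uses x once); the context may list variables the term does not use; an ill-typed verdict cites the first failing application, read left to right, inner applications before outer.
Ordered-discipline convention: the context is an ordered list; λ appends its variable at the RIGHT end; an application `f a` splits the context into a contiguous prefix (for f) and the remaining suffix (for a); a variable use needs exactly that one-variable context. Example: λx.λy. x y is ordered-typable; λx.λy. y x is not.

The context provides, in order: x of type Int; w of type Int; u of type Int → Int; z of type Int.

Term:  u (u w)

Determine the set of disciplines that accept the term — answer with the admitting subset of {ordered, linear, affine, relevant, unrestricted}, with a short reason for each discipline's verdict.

admitted by: unrestricted
variable uses: x=0; w=1; u=2; z=0
order of uses: u, u, w
typing: the term checks, with type Int
ordered: ✗ — uses contraction: u ×2; needs weakening: x, z unused
linear: ✗ — uses contraction: u ×2; needs weakening: x, z unused
affine: ✗ — uses contraction: u ×2
relevant: ✗ — needs weakening: x, z unused
unrestricted: ✓ — type-checks (Int) and nothing is barred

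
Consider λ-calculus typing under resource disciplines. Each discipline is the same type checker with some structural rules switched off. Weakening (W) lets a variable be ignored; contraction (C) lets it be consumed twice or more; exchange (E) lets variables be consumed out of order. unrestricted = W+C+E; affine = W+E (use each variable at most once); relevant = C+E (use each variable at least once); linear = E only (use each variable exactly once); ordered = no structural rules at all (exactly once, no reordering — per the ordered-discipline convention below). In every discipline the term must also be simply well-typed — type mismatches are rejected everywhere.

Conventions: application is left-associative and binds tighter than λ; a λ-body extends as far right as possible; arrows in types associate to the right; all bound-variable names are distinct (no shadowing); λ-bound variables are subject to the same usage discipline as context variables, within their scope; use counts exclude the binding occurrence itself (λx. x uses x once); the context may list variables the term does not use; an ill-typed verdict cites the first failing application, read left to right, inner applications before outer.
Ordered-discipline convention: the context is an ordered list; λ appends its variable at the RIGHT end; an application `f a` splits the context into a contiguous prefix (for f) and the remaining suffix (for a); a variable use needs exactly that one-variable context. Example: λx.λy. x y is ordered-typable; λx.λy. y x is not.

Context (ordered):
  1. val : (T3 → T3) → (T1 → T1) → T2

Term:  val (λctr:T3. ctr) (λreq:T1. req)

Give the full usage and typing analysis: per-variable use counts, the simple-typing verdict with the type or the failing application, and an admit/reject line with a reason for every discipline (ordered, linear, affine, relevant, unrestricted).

use counts: val=1, ctr (bound)=1, req (bound)=1
use order (left to right): val, ctr, req
typing: well-typed at T2
ordered: ✓, val, ctr, req once each; derivable with no W/C/E
linear: ✓, single use per variable (val, ctr, req)
affine: ✓, no duplicate uses among val, ctr, req
relevant: ✓, at least one use each (val, ctr, req)
unrestricted: ✓, type-checks (T2) and nothing is barred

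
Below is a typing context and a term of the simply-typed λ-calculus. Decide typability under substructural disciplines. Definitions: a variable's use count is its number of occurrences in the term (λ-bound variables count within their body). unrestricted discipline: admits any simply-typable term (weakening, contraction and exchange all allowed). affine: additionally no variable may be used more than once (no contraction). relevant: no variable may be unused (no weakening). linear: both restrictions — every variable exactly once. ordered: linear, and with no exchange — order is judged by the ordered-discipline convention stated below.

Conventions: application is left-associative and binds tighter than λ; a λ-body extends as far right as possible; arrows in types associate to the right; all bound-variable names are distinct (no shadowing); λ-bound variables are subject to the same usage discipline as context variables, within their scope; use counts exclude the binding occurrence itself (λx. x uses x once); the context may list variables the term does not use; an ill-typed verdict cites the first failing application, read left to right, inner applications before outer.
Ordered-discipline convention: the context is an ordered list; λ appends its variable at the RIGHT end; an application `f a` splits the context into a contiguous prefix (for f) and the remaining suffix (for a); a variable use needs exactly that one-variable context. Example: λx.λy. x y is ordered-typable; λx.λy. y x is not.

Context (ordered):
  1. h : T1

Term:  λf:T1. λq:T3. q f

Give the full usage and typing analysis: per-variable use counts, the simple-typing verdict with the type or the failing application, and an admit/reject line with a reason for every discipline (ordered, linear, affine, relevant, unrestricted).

counts: h: 0×, f [bound]: 1×, q [bound]: 1×
left-to-right use order: q, f
typing: ill-typed: can't apply a value of type T3
ordered ✗ (a type mismatch blocks all five)
linear ✗ (the type mismatch rejects it)
affine ✗ (not simply typable)
relevant ✗ (fails simple typing)
unrestricted ✗ (a type mismatch blocks all five)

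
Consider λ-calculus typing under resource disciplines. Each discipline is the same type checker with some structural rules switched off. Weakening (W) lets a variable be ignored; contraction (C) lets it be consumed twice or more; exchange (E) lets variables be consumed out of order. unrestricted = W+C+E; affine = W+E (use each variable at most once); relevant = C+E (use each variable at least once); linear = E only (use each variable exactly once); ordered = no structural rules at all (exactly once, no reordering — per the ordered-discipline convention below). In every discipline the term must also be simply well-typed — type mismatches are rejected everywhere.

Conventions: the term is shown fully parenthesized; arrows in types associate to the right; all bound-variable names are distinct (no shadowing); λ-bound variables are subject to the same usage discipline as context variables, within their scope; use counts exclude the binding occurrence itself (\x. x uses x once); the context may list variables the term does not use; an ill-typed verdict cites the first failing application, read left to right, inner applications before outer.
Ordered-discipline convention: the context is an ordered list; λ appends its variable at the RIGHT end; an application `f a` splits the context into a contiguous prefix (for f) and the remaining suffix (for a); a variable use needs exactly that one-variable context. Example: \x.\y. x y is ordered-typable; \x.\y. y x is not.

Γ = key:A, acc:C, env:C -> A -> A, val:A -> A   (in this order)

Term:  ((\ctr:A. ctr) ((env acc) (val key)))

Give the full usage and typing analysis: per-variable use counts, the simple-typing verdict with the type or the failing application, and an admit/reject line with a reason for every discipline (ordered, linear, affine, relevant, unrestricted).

usage: key=1, acc=1, env=1, val=1, ctr [bound]=1
uses in reading order: ctr, env, acc, val, key
typing: well-typed — term : A
ordered ✗ (needs exchange: uses follow ctr, env, acc, val, key)
linear ✓ (each of key, acc, env, val, ctr used exactly once)
affine ✓ (no duplicate uses among key, acc, env, val, ctr)
relevant ✓ (key, acc, env, val, ctr: all used, weakening unneeded)
unrestricted ✓ (well-typed at A; no restrictions here)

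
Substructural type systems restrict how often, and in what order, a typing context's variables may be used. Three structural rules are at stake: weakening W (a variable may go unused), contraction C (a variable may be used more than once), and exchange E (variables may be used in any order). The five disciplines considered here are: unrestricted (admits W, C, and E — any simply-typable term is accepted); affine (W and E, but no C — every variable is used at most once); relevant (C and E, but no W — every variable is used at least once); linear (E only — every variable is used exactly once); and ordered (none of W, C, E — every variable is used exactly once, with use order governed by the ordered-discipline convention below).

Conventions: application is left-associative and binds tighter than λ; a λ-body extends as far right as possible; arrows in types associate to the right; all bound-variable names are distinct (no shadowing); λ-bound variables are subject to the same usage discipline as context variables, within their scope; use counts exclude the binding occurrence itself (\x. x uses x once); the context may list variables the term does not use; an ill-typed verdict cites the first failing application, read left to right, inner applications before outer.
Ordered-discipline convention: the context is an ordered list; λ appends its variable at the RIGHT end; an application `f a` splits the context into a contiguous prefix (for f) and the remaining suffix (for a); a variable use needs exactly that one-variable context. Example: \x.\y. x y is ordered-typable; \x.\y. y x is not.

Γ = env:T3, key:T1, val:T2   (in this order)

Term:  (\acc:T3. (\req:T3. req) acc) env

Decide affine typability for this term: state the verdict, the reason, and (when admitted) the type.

yes — at most one use each (env, key, val, acc, req); term : T3
counts: env=1, key=0, val=0, acc (bound)=1, req (bound)=1
left-to-right use order: req, acc, env
typing: the term checks, with type T3
all disciplines: ordered ✗ · linear ✗ · affine ✓ · relevant ✗ · unrestricted ✓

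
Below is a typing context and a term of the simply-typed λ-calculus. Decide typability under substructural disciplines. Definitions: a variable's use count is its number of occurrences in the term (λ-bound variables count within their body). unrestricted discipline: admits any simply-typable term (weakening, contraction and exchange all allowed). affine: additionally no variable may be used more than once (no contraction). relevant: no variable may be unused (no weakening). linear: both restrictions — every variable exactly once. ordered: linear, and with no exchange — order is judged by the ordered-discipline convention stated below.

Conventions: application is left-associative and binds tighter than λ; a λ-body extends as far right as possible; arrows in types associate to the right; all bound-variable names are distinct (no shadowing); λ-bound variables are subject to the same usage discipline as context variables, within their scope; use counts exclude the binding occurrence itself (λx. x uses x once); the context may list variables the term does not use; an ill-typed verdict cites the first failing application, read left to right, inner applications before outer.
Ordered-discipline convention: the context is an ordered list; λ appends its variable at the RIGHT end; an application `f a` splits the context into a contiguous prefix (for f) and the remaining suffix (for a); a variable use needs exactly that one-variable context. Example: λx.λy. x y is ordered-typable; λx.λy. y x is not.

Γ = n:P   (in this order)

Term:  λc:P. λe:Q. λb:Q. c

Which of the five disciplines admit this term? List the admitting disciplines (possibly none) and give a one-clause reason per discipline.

admitted by: affine, unrestricted
usage: n: 0; c [bound]: 1; e [bound]: 0; b [bound]: 0
left-to-right use order: c
typing: the term checks, with type P → Q → Q → P
ordered: ✗ — unused: n, e, b — weakening required
linear: ✗ — unused: n, e, b — weakening required
affine: ✓ — none of n, c, e, b used more than once
relevant: ✗ — unused: n, e, b — weakening required
unrestricted: ✓ — type-checks (P → Q → Q → P) and nothing is barred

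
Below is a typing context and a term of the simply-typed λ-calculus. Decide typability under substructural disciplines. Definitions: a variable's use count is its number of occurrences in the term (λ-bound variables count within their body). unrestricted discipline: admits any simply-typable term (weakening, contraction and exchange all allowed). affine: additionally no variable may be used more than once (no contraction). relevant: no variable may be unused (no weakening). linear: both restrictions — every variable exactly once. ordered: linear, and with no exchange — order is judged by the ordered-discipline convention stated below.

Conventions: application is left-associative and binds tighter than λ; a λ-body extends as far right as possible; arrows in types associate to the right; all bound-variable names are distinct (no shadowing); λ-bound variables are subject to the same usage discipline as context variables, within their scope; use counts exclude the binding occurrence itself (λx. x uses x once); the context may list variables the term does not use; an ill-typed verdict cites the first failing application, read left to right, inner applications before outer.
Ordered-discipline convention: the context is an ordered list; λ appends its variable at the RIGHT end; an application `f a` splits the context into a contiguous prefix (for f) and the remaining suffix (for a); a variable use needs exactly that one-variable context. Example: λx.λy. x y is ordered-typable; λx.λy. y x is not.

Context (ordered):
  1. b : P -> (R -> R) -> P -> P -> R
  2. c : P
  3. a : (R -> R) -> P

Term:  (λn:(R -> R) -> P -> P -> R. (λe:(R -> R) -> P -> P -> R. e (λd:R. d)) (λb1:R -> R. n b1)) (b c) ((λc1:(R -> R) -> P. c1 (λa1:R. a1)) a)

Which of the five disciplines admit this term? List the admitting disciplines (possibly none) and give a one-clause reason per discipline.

admitted by: ordered, linear, affine, relevant, unrestricted
usage: b: 1×; c: 1×; a: 1×; n (λ-bound): 1×; e (λ-bound): 1×; d (λ-bound): 1×; b1 (λ-bound): 1×; c1 (λ-bound): 1×; a1 (λ-bound): 1×
uses in reading order: e, d, n, b1, b, c, c1, a1, a
typing: the term checks, with type P -> R
ordered: ✓ — b, c, a, n, e, d, b1, c1, a1 once each; derivable with no W/C/E
linear: ✓ — b, c, a, n, e, d, b1, c1, a1: one use apiece
affine: ✓ — b, c, a, n, e, d, b1, c1, a1: no repeats, contraction unneeded
relevant: ✓ — every one of b, c, a, n, e, d, b1, c1, a1 appears
unrestricted: ✓ — simply typable at P -> R; W, C, E all held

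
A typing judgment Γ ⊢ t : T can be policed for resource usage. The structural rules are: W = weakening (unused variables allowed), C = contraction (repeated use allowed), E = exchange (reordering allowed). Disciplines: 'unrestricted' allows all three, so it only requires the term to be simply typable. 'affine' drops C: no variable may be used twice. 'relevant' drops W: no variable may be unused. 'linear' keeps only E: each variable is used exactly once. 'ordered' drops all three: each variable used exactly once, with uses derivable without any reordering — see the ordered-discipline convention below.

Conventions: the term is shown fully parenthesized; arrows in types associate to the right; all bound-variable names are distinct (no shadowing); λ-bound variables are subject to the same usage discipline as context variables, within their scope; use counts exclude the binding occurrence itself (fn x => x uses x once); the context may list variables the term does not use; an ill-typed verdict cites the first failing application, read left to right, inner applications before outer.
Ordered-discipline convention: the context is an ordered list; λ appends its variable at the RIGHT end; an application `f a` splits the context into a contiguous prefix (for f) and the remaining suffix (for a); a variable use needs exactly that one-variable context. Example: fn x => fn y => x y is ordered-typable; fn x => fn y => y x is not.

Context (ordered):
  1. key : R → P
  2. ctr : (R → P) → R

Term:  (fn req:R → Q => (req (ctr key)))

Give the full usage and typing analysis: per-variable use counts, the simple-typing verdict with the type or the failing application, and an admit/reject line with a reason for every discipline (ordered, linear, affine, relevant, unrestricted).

usage: key ×1; ctr ×1; req (λ-bound) ×1
order of uses: req, ctr, key
typing: ✓ — (R → Q) → Q
ordered: ✗, use order req, ctr, key needs exchange
linear: ✓, exactly-once usage across key, ctr, req
affine: ✓, key, ctr, req: no repeats, contraction unneeded
relevant: ✓, key, ctr, req: all used, weakening unneeded
unrestricted: ✓, type-checks ((R → Q) → Q) and nothing is barred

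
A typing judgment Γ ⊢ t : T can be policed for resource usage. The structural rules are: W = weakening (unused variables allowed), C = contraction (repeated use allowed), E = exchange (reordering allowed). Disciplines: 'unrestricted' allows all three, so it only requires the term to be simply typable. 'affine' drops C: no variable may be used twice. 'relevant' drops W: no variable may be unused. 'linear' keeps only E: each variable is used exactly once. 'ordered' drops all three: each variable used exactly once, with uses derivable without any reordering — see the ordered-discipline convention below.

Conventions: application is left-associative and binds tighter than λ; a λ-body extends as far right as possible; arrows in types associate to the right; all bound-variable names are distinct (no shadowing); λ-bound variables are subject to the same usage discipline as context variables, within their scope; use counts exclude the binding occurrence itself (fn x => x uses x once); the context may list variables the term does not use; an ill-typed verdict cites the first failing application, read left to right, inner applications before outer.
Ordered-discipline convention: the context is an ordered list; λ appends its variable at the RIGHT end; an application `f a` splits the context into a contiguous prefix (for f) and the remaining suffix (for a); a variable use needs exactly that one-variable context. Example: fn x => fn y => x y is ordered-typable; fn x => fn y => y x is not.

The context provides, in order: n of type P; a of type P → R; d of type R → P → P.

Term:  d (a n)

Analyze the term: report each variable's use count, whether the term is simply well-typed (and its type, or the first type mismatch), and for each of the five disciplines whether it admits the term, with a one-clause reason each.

use counts: n ×1, a ×1, d ×1
order of uses: d, a, n
typing: well-typed — term : P → P
ordered ✗ (needs exchange: uses follow d, a, n)
linear ✓ (each of n, a, d used exactly once)
affine ✓ (n, a, d: no repeats, contraction unneeded)
relevant ✓ (none of n, a, d goes unused)
unrestricted ✓ (typability at P → P is all that's needed)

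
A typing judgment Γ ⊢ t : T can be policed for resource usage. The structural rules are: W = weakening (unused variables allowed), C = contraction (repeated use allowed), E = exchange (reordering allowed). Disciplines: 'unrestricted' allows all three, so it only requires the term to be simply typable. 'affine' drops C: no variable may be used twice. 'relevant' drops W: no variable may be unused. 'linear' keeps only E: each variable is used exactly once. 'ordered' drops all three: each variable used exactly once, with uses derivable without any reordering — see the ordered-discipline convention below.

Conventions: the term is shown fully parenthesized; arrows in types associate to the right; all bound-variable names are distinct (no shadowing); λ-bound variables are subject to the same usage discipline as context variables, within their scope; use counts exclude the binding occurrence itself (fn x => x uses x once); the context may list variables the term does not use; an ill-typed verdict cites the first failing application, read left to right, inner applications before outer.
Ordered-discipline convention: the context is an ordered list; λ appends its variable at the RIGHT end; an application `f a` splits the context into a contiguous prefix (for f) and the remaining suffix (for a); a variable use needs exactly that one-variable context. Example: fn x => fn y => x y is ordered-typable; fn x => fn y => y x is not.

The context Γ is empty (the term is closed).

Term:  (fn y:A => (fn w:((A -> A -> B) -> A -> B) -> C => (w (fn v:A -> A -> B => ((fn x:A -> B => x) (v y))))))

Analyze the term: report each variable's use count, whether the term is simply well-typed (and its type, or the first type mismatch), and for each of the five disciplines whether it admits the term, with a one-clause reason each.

variable uses: y [bound]: 1×; w [bound]: 1×; v [bound]: 1×; x [bound]: 1×
order of uses: w, x, v, y
typing: the term checks, with type A -> (((A -> A -> B) -> A -> B) -> C) -> C
ordered: ✗ — use order w, x, v, y needs exchange
linear: ✓ — y, w, v, x: one use apiece
affine: ✓ — none of y, w, v, x used more than once
relevant: ✓ — none of y, w, v, x goes unused
unrestricted: ✓ — type-checks (A -> (((A -> A -> B) -> A -> B) -> C) -> C) and nothing is barred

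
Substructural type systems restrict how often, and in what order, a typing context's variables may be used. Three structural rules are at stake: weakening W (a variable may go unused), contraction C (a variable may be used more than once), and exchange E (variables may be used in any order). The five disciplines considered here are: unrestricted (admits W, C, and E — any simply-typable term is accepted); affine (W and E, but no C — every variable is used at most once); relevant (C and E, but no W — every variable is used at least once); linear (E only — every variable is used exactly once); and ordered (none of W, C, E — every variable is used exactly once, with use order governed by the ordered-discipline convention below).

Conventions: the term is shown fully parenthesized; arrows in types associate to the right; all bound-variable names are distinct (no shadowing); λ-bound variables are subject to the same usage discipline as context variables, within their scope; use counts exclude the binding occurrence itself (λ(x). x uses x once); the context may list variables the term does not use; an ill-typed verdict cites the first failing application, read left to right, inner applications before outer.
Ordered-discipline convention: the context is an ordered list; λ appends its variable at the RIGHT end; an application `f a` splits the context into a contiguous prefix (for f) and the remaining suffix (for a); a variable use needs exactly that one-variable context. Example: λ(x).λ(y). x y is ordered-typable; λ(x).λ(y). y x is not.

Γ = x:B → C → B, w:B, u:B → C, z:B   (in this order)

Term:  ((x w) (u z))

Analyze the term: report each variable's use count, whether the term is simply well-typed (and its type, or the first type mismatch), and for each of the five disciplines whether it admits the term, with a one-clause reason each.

use counts: x: 1; w: 1; u: 1; z: 1
order of uses: x, w, u, z
typing: ✓ — B
ordered ✓ (x, w, u, z: once each, no exchange needed)
linear ✓ (single use per variable (x, w, u, z))
affine ✓ (no duplicate uses among x, w, u, z)
relevant ✓ (every one of x, w, u, z appears)
unrestricted ✓ (typability at B is all that's needed)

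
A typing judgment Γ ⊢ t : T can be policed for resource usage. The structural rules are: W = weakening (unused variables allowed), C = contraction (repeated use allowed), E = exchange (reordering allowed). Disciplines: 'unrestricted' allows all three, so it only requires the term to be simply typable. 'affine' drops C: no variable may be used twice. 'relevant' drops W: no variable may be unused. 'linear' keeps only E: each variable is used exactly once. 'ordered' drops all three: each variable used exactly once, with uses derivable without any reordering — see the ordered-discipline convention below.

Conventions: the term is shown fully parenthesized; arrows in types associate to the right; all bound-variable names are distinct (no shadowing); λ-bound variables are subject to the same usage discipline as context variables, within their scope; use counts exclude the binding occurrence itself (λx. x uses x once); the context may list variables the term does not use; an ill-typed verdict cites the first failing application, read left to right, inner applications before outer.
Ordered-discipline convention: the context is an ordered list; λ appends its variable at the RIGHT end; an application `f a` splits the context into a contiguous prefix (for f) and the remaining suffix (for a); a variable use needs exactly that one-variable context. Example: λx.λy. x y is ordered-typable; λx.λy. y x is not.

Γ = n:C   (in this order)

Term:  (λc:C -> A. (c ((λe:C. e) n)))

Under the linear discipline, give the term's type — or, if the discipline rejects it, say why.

term : (C -> A) -> A
counts: n: 1×; c [bound]: 1×; e [bound]: 1×
uses in reading order: c, e, n
typing: well-typed — term : (C -> A) -> A
all disciplines: ordered ✗; linear ✓; affine ✓; relevant ✓; unrestricted ✓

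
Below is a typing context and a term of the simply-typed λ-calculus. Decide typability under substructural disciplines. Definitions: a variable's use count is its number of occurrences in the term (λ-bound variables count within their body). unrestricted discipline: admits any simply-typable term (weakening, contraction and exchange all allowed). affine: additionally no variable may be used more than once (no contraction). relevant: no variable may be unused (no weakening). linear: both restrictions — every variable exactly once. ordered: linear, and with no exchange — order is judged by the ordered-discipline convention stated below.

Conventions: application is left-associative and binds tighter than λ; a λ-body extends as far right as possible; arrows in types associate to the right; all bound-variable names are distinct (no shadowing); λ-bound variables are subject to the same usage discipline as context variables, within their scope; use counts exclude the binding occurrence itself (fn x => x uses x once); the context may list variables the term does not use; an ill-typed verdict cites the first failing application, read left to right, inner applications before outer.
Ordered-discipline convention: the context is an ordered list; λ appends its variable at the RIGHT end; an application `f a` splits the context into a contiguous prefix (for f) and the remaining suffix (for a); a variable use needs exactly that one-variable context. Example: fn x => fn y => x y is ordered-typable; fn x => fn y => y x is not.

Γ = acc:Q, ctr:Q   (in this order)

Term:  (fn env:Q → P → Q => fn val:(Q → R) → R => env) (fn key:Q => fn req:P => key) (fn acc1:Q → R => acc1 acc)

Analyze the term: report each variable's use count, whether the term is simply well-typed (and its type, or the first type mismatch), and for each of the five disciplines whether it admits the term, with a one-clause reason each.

use counts: acc=1, ctr=0, env (λ-bound)=1, val (λ-bound)=0, key (λ-bound)=1, req (λ-bound)=0, acc1 (λ-bound)=1
use order (left to right): env, key, acc1, acc
typing: the term checks, with type Q → P → Q
ordered: ✗, ctr, val, req left unused
linear: ✗, ctr, val, req left unused
affine: ✓, no duplicate uses among acc, ctr, env, val, key, req, acc1
relevant: ✗, ctr, val, req left unused
unrestricted: ✓, type-checks (Q → P → Q) and nothing is barred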